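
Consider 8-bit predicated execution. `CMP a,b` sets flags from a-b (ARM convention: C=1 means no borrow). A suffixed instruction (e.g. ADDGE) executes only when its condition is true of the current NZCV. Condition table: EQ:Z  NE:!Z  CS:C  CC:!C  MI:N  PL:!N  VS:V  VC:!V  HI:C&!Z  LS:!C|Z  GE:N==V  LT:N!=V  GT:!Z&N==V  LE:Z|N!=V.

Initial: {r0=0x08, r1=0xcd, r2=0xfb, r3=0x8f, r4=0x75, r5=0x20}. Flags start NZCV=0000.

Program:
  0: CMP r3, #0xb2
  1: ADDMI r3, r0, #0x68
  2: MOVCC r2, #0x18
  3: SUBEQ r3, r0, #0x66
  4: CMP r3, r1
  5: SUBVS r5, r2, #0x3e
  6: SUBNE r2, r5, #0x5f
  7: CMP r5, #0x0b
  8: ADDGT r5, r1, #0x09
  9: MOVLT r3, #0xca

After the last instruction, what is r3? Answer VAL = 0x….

VAL = 0xca

0: ✓ CMP  NZCV=1000
1: ✓ ADDMI  r3←0x70
2: ✓ MOVCC  r2←0x18
3: · SUBEQ
4: ✓ CMP  NZCV=1001
5: ✓ SUBVS  r5←0xda
6: ✓ SUBNE  r2←0x7b
7: ✓ CMP  NZCV=1010
8: · ADDGT
9: ✓ MOVLT  r3←0xca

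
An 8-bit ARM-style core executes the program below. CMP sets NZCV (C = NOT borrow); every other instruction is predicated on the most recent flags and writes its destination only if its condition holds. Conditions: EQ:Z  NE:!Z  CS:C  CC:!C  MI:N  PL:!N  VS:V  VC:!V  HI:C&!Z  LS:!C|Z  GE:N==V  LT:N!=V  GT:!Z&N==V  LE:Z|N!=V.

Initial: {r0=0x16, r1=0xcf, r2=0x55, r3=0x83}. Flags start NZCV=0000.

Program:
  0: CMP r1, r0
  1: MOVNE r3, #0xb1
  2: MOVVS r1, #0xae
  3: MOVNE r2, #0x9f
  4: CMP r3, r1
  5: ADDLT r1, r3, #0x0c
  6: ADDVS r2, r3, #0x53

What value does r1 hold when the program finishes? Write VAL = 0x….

0: ✓ CMP  NZCV=1010
1: ✓ MOVNE  r3←0xb1
2: · MOVVS
3: ✓ MOVNE  r2←0x9f
4: ✓ CMP  NZCV=1000
5: ✓ ADDLT  r1←0xbd
6: · ADDVS

VAL = 0xbd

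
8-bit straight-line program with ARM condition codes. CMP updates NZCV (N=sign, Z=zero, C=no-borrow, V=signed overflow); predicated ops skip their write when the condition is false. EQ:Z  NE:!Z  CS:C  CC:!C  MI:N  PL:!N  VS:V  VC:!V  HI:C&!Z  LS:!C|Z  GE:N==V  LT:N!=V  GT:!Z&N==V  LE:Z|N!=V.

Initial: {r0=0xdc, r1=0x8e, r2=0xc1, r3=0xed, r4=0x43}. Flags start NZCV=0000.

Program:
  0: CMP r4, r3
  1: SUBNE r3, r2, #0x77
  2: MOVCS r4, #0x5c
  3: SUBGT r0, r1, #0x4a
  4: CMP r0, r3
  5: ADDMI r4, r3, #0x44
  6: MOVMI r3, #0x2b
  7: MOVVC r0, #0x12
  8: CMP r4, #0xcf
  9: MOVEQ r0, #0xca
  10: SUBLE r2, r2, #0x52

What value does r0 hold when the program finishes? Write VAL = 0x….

0: ✓ CMP  NZCV=0000
1: ✓ SUBNE  r3←0x4a
2: · MOVCS
3: ✓ SUBGT  r0←0x44
4: ✓ CMP  NZCV=1000
5: ✓ ADDMI  r4←0x8e
6: ✓ MOVMI  r3←0x2b
7: ✓ MOVVC  r0←0x12
8: ✓ CMP  NZCV=1000
9: · MOVEQ
10: ✓ SUBLE  r2←0x6f

VAL = 0x12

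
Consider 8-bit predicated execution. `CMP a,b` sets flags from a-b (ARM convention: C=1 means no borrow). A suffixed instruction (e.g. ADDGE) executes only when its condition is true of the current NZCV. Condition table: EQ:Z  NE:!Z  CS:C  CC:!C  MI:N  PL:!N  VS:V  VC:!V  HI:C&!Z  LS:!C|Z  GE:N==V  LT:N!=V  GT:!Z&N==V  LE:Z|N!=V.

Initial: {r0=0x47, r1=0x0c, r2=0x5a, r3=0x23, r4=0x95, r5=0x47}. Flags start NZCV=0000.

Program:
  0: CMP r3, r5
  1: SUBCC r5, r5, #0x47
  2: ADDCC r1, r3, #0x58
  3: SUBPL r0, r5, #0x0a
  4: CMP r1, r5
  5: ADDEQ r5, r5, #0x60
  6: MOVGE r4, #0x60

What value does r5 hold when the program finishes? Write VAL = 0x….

[0] flags=1000 → (cmp)
[1] flags=1000 CC?T → r5=0x00
[2] flags=1000 CC?T → r1=0x7b
[3] flags=1000 PL?F → skip
[4] flags=0010 → (cmp)
[5] flags=0010 EQ?F → skip
[6] flags=0010 GE?T → r4=0x60

VAL = 0x00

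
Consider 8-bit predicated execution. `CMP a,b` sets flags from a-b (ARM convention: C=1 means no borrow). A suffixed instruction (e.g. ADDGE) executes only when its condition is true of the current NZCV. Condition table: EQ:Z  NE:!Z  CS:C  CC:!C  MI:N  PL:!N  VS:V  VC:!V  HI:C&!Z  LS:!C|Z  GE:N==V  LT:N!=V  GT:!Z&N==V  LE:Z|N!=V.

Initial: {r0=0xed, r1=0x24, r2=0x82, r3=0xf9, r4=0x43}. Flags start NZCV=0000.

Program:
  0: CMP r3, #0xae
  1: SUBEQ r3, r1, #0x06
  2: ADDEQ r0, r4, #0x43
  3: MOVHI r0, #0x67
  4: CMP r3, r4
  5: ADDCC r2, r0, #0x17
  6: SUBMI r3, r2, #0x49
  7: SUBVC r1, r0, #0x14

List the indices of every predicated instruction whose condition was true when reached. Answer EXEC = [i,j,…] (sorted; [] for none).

EXEC = [3,6,7]

[0] flags=0010 → (cmp)
[1] flags=0010 EQ?F → skip
[2] flags=0010 EQ?F → skip
[3] flags=0010 HI?T → r0=0x67
[4] flags=1010 → (cmp)
[5] flags=1010 CC?F → skip
[6] flags=1010 MI?T → r3=0x39
[7] flags=1010 VC?T → r1=0x53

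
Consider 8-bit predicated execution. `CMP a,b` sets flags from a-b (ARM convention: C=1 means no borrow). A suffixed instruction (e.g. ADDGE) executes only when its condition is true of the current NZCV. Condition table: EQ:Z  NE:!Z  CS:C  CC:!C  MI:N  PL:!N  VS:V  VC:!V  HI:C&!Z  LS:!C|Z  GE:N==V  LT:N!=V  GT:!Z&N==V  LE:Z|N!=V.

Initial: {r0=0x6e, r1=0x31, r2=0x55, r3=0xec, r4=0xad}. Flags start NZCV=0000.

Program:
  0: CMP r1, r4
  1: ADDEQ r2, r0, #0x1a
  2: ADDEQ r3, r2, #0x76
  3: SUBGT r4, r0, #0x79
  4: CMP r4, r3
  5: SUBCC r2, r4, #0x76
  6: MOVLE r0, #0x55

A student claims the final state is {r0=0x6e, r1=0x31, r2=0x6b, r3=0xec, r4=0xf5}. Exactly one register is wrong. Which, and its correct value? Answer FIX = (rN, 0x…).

FIX = (r2, 0x55)

[0] flags=1001 → (cmp)
[1] flags=1001 EQ?F → skip
[2] flags=1001 EQ?F → skip
[3] flags=1001 GT?T → r4=0xf5
[4] flags=0010 → (cmp)
[5] flags=0010 CC?F → skip
[6] flags=0010 LE?F → skip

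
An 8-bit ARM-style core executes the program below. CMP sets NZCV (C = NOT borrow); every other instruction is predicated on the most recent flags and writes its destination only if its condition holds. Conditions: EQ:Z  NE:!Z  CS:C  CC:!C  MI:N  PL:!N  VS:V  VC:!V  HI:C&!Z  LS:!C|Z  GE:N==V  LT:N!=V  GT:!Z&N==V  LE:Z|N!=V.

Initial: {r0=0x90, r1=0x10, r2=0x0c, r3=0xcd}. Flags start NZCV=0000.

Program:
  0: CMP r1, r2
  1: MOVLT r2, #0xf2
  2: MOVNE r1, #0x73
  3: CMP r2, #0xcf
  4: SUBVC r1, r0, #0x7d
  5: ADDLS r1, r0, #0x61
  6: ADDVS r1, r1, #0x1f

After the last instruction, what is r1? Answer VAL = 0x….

[0] flags=0010 → (cmp)
[1] flags=0010 LT?F → skip
[2] flags=0010 NE?T → r1=0x73
[3] flags=0000 → (cmp)
[4] flags=0000 VC?T → r1=0x13
[5] flags=0000 LS?T → r1=0xf1
[6] flags=0000 VS?F → skip

VAL = 0xf1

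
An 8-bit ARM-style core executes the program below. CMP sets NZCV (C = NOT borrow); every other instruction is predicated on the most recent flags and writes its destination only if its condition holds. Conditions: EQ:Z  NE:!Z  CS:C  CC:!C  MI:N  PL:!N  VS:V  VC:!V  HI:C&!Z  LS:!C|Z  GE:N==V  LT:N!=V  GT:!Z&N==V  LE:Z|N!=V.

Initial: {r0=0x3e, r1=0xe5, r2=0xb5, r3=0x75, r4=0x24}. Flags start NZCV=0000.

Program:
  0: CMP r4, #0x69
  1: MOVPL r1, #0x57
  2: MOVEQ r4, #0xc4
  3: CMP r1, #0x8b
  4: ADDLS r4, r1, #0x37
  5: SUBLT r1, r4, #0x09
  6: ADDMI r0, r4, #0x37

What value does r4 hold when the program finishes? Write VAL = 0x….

VAL = 0x24

[0] flags=1000 → (cmp)
[1] flags=1000 PL?F → skip
[2] flags=1000 EQ?F → skip
[3] flags=0010 → (cmp)
[4] flags=0010 LS?F → skip
[5] flags=0010 LT?F → skip
[6] flags=0010 MI?F → skip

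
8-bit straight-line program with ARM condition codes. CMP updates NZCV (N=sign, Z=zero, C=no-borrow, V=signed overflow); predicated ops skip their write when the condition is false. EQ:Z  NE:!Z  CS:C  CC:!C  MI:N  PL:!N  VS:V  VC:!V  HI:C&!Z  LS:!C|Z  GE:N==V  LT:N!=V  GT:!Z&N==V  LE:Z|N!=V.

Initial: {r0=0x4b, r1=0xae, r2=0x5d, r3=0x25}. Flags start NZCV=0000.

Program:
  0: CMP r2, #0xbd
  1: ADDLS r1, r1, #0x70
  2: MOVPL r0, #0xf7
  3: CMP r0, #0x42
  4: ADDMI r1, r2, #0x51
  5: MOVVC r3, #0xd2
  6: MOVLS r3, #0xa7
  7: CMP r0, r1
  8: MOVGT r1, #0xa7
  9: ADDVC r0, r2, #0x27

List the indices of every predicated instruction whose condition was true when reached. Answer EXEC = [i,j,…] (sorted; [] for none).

EXEC = [1,5,8,9]

0: ✓ CMP  NZCV=1001
1: ✓ ADDLS  r1←0x1e
2: · MOVPL
3: ✓ CMP  NZCV=0010
4: · ADDMI
5: ✓ MOVVC  r3←0xd2
6: · MOVLS
7: ✓ CMP  NZCV=0010
8: ✓ MOVGT  r1←0xa7
9: ✓ ADDVC  r0←0x84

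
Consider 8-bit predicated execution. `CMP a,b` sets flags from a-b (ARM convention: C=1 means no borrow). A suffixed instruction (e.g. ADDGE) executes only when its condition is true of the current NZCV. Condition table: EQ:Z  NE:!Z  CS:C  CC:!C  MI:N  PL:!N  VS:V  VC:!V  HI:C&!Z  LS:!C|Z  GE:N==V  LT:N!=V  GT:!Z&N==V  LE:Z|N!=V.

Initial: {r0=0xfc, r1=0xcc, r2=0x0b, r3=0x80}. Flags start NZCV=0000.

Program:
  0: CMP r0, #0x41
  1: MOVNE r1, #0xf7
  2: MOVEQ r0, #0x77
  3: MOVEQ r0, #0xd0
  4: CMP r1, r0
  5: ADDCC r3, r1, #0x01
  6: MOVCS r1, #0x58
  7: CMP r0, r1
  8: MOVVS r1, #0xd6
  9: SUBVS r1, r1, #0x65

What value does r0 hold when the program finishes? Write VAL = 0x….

[0] flags=1010 → (cmp)
[1] flags=1010 NE?T → r1=0xf7
[2] flags=1010 EQ?F → skip
[3] flags=1010 EQ?F → skip
[4] flags=1000 → (cmp)
[5] flags=1000 CC?T → r3=0xf8
[6] flags=1000 CS?F → skip
[7] flags=0010 → (cmp)
[8] flags=0010 VS?F → skip
[9] flags=0010 VS?F → skip

VAL = 0xfc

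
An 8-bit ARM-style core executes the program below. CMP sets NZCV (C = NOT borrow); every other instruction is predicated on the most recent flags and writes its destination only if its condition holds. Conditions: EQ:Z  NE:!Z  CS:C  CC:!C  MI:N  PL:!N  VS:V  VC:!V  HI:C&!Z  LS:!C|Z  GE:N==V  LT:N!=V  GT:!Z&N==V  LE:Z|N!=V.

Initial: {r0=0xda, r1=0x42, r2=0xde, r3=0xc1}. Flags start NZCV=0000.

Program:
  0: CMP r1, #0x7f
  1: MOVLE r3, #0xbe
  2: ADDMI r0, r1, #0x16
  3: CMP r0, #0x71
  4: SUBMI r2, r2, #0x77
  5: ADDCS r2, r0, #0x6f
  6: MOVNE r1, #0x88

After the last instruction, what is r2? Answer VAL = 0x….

VAL = 0x67

[0] flags=1000 → (cmp)
[1] flags=1000 LE?T → r3=0xbe
[2] flags=1000 MI?T → r0=0x58
[3] flags=1000 → (cmp)
[4] flags=1000 MI?T → r2=0x67
[5] flags=1000 CS?F → skip
[6] flags=1000 NE?T → r1=0x88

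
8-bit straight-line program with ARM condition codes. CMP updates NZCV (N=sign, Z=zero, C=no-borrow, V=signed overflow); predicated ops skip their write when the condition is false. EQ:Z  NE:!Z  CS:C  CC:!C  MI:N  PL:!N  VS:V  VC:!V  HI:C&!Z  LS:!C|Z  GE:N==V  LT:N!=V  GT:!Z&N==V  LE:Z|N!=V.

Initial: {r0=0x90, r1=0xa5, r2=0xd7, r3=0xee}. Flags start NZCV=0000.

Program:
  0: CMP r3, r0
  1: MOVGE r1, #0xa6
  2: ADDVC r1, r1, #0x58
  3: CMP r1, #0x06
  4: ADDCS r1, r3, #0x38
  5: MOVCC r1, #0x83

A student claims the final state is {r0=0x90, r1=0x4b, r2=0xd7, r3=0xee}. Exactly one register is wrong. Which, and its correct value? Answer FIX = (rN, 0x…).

FIX = (r1, 0x26)

[0] flags=0010 → (cmp)
[1] flags=0010 GE?T → r1=0xa6
[2] flags=0010 VC?T → r1=0xfe
[3] flags=1010 → (cmp)
[4] flags=1010 CS?T → r1=0x26
[5] flags=1010 CC?F → skip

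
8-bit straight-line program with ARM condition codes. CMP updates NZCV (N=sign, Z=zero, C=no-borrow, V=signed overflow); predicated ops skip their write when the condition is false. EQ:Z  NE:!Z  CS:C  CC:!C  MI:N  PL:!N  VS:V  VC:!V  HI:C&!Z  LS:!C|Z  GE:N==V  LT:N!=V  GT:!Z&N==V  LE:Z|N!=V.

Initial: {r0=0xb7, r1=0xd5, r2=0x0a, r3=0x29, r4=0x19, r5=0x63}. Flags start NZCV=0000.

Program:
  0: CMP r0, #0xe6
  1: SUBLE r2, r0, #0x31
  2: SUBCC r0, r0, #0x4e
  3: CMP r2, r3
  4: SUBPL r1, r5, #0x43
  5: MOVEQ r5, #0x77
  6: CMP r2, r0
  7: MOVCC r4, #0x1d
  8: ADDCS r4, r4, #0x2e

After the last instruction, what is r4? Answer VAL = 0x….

0: ✓ CMP  NZCV=1000
1: ✓ SUBLE  r2←0x86
2: ✓ SUBCC  r0←0x69
3: ✓ CMP  NZCV=0011
4: ✓ SUBPL  r1←0x20
5: · MOVEQ
6: ✓ CMP  NZCV=0011
7: · MOVCC
8: ✓ ADDCS  r4←0x47

VAL = 0x47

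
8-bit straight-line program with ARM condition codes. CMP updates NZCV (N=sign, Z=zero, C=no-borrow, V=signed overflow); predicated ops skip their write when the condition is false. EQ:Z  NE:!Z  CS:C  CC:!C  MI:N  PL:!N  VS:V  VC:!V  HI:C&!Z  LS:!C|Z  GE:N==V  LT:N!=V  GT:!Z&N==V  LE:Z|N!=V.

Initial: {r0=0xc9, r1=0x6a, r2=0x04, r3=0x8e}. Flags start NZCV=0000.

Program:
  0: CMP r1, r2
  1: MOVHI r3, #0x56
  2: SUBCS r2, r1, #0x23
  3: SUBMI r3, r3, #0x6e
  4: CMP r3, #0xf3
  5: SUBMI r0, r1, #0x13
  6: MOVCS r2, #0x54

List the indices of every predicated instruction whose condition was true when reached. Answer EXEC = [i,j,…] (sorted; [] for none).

EXEC = [1,2]

0: ✓ CMP  NZCV=0010
1: ✓ MOVHI  r3←0x56
2: ✓ SUBCS  r2←0x47
3: · SUBMI
4: ✓ CMP  NZCV=0000
5: · SUBMI
6: · MOVCS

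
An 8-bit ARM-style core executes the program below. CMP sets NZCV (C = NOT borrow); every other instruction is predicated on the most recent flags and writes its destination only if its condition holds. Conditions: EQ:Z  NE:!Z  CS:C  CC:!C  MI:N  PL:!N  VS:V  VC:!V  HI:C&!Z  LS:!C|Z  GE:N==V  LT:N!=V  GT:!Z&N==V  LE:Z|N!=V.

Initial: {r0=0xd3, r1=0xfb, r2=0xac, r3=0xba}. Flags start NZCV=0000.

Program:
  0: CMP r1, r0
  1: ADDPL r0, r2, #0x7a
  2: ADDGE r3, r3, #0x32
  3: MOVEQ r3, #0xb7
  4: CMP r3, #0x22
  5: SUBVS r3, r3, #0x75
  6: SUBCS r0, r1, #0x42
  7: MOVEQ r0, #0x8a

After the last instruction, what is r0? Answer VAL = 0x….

VAL = 0xb9

0: ✓ CMP  NZCV=0010
1: ✓ ADDPL  r0←0x26
2: ✓ ADDGE  r3←0xec
3: · MOVEQ
4: ✓ CMP  NZCV=1010
5: · SUBVS
6: ✓ SUBCS  r0←0xb9
7: · MOVEQ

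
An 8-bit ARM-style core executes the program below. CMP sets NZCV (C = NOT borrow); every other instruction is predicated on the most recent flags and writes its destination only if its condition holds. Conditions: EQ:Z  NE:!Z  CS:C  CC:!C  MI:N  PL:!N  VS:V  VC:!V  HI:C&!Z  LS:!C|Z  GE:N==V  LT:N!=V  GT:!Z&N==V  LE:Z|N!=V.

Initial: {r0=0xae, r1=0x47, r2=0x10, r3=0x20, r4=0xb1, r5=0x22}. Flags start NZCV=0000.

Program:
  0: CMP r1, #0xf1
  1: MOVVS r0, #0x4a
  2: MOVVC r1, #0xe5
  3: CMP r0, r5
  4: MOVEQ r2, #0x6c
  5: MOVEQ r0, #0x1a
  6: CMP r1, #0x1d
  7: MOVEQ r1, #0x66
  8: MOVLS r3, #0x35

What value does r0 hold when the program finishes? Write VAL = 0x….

VAL = 0xae

0: ✓ CMP  NZCV=0000
1: · MOVVS
2: ✓ MOVVC  r1←0xe5
3: ✓ CMP  NZCV=1010
4: · MOVEQ
5: · MOVEQ
6: ✓ CMP  NZCV=1010
7: · MOVEQ
8: · MOVLS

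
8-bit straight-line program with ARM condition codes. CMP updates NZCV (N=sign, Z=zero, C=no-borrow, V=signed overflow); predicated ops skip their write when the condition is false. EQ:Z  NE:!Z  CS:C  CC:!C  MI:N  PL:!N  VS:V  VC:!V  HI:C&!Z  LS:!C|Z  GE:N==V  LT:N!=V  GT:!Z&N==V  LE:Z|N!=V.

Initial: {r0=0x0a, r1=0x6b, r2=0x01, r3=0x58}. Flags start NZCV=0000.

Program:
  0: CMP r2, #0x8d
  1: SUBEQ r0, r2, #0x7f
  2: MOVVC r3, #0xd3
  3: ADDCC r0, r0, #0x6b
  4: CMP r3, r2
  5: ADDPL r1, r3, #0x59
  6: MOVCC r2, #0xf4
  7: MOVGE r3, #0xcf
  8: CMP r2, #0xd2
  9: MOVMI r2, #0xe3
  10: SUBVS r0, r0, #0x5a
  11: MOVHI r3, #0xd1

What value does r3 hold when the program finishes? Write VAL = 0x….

VAL = 0xd3

[0] flags=0000 → (cmp)
[1] flags=0000 EQ?F → skip
[2] flags=0000 VC?T → r3=0xd3
[3] flags=0000 CC?T → r0=0x75
[4] flags=1010 → (cmp)
[5] flags=1010 PL?F → skip
[6] flags=1010 CC?F → skip
[7] flags=1010 GE?F → skip
[8] flags=0000 → (cmp)
[9] flags=0000 MI?F → skip
[10] flags=0000 VS?F → skip
[11] flags=0000 HI?F → skip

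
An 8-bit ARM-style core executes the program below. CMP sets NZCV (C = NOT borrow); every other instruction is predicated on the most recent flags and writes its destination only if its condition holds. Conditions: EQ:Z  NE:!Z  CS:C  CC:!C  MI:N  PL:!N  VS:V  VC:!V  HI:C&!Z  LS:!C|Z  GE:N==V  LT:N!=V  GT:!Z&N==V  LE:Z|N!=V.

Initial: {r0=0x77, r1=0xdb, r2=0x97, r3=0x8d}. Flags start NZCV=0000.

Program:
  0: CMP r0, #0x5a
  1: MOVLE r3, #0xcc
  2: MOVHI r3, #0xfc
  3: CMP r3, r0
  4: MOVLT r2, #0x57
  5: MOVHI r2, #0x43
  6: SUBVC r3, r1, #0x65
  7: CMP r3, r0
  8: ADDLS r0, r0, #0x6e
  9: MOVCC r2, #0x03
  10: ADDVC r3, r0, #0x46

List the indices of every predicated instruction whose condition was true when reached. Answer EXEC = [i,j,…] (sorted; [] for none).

[0] flags=0010 → (cmp)
[1] flags=0010 LE?F → skip
[2] flags=0010 HI?T → r3=0xfc
[3] flags=1010 → (cmp)
[4] flags=1010 LT?T → r2=0x57
[5] flags=1010 HI?T → r2=0x43
[6] flags=1010 VC?T → r3=0x76
[7] flags=1000 → (cmp)
[8] flags=1000 LS?T → r0=0xe5
[9] flags=1000 CC?T → r2=0x03
[10] flags=1000 VC?T → r3=0x2b

EXEC = [2,4,5,6,8,9,10]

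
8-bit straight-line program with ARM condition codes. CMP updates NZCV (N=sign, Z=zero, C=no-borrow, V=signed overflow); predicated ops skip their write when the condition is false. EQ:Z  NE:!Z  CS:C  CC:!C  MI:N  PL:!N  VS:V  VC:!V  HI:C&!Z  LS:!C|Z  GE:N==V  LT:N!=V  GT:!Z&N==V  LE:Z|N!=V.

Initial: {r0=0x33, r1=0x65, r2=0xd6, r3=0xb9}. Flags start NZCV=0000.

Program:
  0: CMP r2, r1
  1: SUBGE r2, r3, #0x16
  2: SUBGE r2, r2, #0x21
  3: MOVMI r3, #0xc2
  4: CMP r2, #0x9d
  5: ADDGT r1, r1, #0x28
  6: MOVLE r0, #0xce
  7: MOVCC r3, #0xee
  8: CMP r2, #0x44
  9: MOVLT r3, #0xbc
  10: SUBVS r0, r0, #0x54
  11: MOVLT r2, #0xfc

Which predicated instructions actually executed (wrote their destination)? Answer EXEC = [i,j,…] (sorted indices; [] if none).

0: ✓ CMP  NZCV=0011
1: · SUBGE
2: · SUBGE
3: · MOVMI
4: ✓ CMP  NZCV=0010
5: ✓ ADDGT  r1←0x8d
6: · MOVLE
7: · MOVCC
8: ✓ CMP  NZCV=1010
9: ✓ MOVLT  r3←0xbc
10: · SUBVS
11: ✓ MOVLT  r2←0xfc

EXEC = [5,9,11]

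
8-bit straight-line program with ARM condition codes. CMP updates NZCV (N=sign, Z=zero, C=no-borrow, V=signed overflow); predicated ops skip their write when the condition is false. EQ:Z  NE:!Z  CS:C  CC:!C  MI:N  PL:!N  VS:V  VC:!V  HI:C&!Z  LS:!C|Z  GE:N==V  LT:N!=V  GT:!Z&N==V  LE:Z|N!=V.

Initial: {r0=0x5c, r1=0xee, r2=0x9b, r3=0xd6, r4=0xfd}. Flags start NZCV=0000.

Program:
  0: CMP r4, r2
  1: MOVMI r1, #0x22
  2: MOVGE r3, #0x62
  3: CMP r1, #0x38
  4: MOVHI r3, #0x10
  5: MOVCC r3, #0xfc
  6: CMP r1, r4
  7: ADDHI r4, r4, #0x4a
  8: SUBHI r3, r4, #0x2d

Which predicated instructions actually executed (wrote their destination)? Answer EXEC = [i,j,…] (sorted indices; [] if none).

EXEC = [2,4]

0: ✓ CMP  NZCV=0010
1: · MOVMI
2: ✓ MOVGE  r3←0x62
3: ✓ CMP  NZCV=1010
4: ✓ MOVHI  r3←0x10
5: · MOVCC
6: ✓ CMP  NZCV=1000
7: · ADDHI
8: · SUBHI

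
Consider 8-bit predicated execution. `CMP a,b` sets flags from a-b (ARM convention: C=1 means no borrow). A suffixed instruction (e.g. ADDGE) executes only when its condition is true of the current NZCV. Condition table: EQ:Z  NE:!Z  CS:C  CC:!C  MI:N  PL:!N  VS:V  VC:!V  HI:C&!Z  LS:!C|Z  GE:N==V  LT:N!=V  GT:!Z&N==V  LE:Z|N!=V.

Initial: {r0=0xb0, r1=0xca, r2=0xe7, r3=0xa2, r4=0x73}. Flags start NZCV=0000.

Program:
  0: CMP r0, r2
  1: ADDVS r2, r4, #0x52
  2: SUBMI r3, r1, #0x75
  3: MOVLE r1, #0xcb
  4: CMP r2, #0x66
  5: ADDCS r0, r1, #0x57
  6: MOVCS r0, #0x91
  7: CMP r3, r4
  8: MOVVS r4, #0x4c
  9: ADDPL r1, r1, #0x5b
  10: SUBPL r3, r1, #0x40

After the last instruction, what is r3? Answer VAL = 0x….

[0] flags=1000 → (cmp)
[1] flags=1000 VS?F → skip
[2] flags=1000 MI?T → r3=0x55
[3] flags=1000 LE?T → r1=0xcb
[4] flags=1010 → (cmp)
[5] flags=1010 CS?T → r0=0x22
[6] flags=1010 CS?T → r0=0x91
[7] flags=1000 → (cmp)
[8] flags=1000 VS?F → skip
[9] flags=1000 PL?F → skip
[10] flags=1000 PL?F → skip

VAL = 0x55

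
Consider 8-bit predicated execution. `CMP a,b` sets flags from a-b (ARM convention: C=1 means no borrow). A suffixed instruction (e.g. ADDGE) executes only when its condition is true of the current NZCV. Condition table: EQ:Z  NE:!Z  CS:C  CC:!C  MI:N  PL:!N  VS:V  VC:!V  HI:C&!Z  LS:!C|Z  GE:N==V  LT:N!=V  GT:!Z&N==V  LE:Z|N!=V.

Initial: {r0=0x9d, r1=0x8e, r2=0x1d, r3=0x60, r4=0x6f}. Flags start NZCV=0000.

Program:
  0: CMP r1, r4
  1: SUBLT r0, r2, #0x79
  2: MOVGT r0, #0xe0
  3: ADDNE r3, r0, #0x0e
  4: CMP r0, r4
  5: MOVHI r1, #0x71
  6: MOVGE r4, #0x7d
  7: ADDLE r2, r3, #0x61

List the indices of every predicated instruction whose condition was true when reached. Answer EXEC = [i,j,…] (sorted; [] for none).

[0] flags=0011 → (cmp)
[1] flags=0011 LT?T → r0=0xa4
[2] flags=0011 GT?F → skip
[3] flags=0011 NE?T → r3=0xb2
[4] flags=0011 → (cmp)
[5] flags=0011 HI?T → r1=0x71
[6] flags=0011 GE?F → skip
[7] flags=0011 LE?T → r2=0x13

EXEC = [1,3,5,7]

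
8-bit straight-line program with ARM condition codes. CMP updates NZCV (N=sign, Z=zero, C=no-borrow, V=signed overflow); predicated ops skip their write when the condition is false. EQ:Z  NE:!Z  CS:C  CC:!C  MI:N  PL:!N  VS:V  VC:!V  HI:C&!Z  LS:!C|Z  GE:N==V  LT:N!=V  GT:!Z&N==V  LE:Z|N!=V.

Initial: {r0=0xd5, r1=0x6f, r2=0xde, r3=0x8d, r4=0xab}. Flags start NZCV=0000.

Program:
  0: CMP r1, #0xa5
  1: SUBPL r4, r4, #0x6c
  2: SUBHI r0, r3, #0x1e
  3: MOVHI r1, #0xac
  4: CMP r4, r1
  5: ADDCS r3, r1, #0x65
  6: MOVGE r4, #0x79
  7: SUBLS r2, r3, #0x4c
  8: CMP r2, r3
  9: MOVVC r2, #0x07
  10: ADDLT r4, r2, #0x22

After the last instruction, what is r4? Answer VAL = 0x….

VAL = 0xab

[0] flags=1001 → (cmp)
[1] flags=1001 PL?F → skip
[2] flags=1001 HI?F → skip
[3] flags=1001 HI?F → skip
[4] flags=0011 → (cmp)
[5] flags=0011 CS?T → r3=0xd4
[6] flags=0011 GE?F → skip
[7] flags=0011 LS?F → skip
[8] flags=0010 → (cmp)
[9] flags=0010 VC?T → r2=0x07
[10] flags=0010 LT?F → skip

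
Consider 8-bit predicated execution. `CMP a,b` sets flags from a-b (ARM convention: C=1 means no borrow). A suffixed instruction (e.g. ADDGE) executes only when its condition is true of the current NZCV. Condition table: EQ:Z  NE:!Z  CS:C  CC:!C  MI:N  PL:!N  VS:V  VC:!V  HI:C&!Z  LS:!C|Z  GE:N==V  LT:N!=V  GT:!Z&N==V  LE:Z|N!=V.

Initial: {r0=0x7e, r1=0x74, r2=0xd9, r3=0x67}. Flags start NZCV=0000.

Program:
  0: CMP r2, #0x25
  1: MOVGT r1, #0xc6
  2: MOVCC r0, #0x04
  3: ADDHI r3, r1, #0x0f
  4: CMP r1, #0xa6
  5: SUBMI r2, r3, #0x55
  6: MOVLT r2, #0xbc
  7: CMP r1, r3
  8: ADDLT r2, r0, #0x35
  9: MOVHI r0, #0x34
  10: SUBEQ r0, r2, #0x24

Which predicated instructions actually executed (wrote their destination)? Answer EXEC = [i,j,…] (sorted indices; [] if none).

[0] flags=1010 → (cmp)
[1] flags=1010 GT?F → skip
[2] flags=1010 CC?F → skip
[3] flags=1010 HI?T → r3=0x83
[4] flags=1001 → (cmp)
[5] flags=1001 MI?T → r2=0x2e
[6] flags=1001 LT?F → skip
[7] flags=1001 → (cmp)
[8] flags=1001 LT?F → skip
[9] flags=1001 HI?F → skip
[10] flags=1001 EQ?F → skip

EXEC = [3,5]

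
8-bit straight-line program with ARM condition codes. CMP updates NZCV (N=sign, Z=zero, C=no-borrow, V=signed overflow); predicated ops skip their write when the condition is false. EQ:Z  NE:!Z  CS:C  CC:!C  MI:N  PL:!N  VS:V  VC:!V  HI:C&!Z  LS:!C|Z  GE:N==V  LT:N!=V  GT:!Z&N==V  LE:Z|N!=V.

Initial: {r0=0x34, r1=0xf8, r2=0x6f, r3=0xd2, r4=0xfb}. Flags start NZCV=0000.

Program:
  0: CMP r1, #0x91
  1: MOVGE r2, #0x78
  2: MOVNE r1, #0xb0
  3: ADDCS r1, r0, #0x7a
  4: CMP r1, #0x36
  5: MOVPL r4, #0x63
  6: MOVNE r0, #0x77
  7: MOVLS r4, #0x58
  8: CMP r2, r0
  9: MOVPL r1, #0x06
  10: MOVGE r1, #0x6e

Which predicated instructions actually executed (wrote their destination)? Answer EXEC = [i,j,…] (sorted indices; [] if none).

EXEC = [1,2,3,5,6,9,10]

[0] flags=0010 → (cmp)
[1] flags=0010 GE?T → r2=0x78
[2] flags=0010 NE?T → r1=0xb0
[3] flags=0010 CS?T → r1=0xae
[4] flags=0011 → (cmp)
[5] flags=0011 PL?T → r4=0x63
[6] flags=0011 NE?T → r0=0x77
[7] flags=0011 LS?F → skip
[8] flags=0010 → (cmp)
[9] flags=0010 PL?T → r1=0x06
[10] flags=0010 GE?T → r1=0x6e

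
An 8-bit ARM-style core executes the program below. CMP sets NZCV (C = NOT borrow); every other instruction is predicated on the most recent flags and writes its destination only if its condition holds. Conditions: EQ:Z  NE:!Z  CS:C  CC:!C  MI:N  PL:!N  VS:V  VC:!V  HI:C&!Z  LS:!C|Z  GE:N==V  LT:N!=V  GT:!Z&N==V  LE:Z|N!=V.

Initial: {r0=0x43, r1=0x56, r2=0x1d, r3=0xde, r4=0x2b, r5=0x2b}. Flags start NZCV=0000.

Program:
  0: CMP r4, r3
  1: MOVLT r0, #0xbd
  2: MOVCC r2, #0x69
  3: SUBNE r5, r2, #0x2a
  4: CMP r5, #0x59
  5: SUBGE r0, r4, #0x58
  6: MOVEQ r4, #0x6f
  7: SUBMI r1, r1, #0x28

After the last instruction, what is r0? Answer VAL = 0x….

VAL = 0x43

0: ✓ CMP  NZCV=0000
1: · MOVLT
2: ✓ MOVCC  r2←0x69
3: ✓ SUBNE  r5←0x3f
4: ✓ CMP  NZCV=1000
5: · SUBGE
6: · MOVEQ
7: ✓ SUBMI  r1←0x2e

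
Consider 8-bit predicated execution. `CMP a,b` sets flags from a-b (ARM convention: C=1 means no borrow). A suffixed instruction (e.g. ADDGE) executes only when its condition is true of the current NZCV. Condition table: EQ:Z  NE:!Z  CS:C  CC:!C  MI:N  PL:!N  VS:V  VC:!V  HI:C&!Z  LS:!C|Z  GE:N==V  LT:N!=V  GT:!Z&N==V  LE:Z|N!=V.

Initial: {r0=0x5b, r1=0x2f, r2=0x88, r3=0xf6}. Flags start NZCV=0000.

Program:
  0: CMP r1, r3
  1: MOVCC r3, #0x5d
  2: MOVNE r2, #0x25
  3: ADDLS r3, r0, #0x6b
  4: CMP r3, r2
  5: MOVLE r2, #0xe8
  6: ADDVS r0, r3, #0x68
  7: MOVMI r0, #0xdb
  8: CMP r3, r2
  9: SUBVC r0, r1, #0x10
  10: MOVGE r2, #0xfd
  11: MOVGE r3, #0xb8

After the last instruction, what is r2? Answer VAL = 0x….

VAL = 0xe8

[0] flags=0000 → (cmp)
[1] flags=0000 CC?T → r3=0x5d
[2] flags=0000 NE?T → r2=0x25
[3] flags=0000 LS?T → r3=0xc6
[4] flags=1010 → (cmp)
[5] flags=1010 LE?T → r2=0xe8
[6] flags=1010 VS?F → skip
[7] flags=1010 MI?T → r0=0xdb
[8] flags=1000 → (cmp)
[9] flags=1000 VC?T → r0=0x1f
[10] flags=1000 GE?F → skip
[11] flags=1000 GE?F → skip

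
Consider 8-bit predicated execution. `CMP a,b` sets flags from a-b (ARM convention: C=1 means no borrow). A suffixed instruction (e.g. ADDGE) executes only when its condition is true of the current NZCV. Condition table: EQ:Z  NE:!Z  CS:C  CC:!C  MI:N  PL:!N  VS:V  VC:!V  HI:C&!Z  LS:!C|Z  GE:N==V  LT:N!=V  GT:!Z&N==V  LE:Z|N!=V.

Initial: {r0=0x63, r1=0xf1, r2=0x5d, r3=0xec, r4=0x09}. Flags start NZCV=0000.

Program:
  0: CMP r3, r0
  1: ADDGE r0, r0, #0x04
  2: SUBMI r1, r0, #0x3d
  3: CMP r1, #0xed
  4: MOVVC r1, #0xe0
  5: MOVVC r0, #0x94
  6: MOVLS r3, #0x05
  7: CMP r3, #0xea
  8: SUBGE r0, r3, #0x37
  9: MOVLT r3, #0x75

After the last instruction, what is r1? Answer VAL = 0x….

VAL = 0xe0

0: ✓ CMP  NZCV=1010
1: · ADDGE
2: ✓ SUBMI  r1←0x26
3: ✓ CMP  NZCV=0000
4: ✓ MOVVC  r1←0xe0
5: ✓ MOVVC  r0←0x94
6: ✓ MOVLS  r3←0x05
7: ✓ CMP  NZCV=0000
8: ✓ SUBGE  r0←0xce
9: · MOVLT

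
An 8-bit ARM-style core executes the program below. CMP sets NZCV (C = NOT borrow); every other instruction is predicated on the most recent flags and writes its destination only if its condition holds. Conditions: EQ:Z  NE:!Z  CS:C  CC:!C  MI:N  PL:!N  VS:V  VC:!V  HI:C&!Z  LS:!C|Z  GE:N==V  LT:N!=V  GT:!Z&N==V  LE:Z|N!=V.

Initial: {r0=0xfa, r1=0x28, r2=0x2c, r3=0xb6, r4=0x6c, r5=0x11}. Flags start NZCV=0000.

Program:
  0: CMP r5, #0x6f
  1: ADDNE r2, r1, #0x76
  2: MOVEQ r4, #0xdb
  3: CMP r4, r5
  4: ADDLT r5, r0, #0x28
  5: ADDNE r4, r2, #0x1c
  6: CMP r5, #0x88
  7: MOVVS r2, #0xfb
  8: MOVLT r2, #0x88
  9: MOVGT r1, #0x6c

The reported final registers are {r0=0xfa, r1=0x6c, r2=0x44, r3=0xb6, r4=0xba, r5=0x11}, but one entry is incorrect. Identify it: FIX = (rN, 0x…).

FIX = (r2, 0xfb)

0: ✓ CMP  NZCV=1000
1: ✓ ADDNE  r2←0x9e
2: · MOVEQ
3: ✓ CMP  NZCV=0010
4: · ADDLT
5: ✓ ADDNE  r4←0xba
6: ✓ CMP  NZCV=1001
7: ✓ MOVVS  r2←0xfb
8: · MOVLT
9: ✓ MOVGT  r1←0x6c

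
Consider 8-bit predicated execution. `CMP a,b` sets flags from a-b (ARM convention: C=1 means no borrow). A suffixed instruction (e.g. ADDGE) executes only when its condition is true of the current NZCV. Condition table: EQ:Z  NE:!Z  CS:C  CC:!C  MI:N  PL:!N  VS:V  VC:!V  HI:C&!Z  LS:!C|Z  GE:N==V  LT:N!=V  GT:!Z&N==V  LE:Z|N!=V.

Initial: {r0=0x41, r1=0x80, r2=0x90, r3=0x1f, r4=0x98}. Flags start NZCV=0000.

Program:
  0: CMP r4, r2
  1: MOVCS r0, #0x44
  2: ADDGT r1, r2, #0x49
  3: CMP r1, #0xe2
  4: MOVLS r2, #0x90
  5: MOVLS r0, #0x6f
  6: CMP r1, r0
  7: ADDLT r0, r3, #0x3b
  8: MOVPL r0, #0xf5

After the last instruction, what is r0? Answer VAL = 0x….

VAL = 0xf5

[0] flags=0010 → (cmp)
[1] flags=0010 CS?T → r0=0x44
[2] flags=0010 GT?T → r1=0xd9
[3] flags=1000 → (cmp)
[4] flags=1000 LS?T → r2=0x90
[5] flags=1000 LS?T → r0=0x6f
[6] flags=0011 → (cmp)
[7] flags=0011 LT?T → r0=0x5a
[8] flags=0011 PL?T → r0=0xf5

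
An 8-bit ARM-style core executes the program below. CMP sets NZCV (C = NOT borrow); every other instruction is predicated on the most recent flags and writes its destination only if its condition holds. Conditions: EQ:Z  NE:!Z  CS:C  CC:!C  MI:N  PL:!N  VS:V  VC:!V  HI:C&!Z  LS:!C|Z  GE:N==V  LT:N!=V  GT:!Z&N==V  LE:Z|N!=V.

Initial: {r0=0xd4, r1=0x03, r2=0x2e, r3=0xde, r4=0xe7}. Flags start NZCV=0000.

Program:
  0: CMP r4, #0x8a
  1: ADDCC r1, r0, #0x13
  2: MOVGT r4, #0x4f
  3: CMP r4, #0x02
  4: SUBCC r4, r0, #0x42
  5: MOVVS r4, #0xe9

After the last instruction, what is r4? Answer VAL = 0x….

0: ✓ CMP  NZCV=0010
1: · ADDCC
2: ✓ MOVGT  r4←0x4f
3: ✓ CMP  NZCV=0010
4: · SUBCC
5: · MOVVS

VAL = 0x4f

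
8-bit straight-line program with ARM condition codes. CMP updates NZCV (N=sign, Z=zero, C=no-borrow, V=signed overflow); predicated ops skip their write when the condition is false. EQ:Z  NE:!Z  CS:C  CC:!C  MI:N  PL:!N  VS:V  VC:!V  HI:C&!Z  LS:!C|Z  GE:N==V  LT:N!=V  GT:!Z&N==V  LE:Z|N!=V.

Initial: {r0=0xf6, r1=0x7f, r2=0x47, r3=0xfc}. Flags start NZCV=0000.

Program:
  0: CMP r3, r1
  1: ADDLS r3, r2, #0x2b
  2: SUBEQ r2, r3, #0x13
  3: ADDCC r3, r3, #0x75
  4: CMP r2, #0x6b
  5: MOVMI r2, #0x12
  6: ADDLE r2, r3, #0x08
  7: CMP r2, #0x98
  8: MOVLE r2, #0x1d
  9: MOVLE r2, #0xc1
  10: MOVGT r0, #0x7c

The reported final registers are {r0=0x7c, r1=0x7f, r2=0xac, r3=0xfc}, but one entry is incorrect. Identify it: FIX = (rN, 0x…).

FIX = (r2, 0x04)

0: ✓ CMP  NZCV=0011
1: · ADDLS
2: · SUBEQ
3: · ADDCC
4: ✓ CMP  NZCV=1000
5: ✓ MOVMI  r2←0x12
6: ✓ ADDLE  r2←0x04
7: ✓ CMP  NZCV=0000
8: · MOVLE
9: · MOVLE
10: ✓ MOVGT  r0←0x7c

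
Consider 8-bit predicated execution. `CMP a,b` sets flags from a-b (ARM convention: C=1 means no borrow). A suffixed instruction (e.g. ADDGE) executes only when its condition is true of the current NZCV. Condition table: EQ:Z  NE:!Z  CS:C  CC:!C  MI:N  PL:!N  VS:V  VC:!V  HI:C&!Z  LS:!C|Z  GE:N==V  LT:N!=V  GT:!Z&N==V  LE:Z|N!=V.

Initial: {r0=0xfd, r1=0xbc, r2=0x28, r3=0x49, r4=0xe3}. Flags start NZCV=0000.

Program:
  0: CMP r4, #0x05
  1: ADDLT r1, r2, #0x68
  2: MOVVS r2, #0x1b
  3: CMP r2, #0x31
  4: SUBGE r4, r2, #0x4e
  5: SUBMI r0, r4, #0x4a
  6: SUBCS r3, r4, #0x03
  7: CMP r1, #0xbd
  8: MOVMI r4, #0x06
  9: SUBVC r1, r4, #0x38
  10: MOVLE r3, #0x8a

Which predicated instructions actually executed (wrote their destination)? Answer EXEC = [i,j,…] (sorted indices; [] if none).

0: ✓ CMP  NZCV=1010
1: ✓ ADDLT  r1←0x90
2: · MOVVS
3: ✓ CMP  NZCV=1000
4: · SUBGE
5: ✓ SUBMI  r0←0x99
6: · SUBCS
7: ✓ CMP  NZCV=1000
8: ✓ MOVMI  r4←0x06
9: ✓ SUBVC  r1←0xce
10: ✓ MOVLE  r3←0x8a

EXEC = [1,5,8,9,10]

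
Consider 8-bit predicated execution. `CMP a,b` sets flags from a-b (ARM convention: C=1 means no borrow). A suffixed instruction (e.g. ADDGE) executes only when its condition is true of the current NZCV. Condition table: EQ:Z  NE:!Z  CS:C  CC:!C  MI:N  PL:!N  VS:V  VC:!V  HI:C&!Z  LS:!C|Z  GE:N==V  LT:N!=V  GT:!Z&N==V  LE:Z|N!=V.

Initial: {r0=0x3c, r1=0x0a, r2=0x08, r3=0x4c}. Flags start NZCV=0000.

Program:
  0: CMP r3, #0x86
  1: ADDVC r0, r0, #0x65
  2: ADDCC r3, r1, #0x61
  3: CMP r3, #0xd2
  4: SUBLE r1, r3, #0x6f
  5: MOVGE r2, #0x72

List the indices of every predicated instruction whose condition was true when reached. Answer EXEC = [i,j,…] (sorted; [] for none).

0: ✓ CMP  NZCV=1001
1: · ADDVC
2: ✓ ADDCC  r3←0x6b
3: ✓ CMP  NZCV=1001
4: · SUBLE
5: ✓ MOVGE  r2←0x72

EXEC = [2,5]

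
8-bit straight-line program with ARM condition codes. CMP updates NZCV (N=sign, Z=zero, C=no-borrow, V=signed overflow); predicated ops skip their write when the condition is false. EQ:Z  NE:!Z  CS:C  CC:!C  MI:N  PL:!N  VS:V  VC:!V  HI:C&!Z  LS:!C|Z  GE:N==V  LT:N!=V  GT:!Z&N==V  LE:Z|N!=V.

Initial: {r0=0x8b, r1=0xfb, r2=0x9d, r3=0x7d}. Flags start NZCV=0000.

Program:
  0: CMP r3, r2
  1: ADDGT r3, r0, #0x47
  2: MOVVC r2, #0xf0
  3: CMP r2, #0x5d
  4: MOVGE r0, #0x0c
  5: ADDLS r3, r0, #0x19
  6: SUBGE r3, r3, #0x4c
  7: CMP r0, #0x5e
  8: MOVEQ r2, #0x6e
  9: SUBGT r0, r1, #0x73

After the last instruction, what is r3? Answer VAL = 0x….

VAL = 0xd2

0: ✓ CMP  NZCV=1001
1: ✓ ADDGT  r3←0xd2
2: · MOVVC
3: ✓ CMP  NZCV=0011
4: · MOVGE
5: · ADDLS
6: · SUBGE
7: ✓ CMP  NZCV=0011
8: · MOVEQ
9: · SUBGT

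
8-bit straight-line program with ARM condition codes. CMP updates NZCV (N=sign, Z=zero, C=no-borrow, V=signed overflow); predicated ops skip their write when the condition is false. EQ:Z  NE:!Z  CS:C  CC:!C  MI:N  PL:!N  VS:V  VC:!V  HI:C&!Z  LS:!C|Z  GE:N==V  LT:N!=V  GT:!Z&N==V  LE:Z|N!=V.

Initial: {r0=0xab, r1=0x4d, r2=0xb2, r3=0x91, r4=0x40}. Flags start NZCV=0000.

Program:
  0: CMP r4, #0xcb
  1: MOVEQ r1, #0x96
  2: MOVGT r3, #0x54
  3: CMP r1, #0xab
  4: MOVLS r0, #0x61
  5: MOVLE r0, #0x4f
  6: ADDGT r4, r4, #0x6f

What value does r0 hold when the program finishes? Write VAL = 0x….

VAL = 0x61

0: ✓ CMP  NZCV=0000
1: · MOVEQ
2: ✓ MOVGT  r3←0x54
3: ✓ CMP  NZCV=1001
4: ✓ MOVLS  r0←0x61
5: · MOVLE
6: ✓ ADDGT  r4←0xaf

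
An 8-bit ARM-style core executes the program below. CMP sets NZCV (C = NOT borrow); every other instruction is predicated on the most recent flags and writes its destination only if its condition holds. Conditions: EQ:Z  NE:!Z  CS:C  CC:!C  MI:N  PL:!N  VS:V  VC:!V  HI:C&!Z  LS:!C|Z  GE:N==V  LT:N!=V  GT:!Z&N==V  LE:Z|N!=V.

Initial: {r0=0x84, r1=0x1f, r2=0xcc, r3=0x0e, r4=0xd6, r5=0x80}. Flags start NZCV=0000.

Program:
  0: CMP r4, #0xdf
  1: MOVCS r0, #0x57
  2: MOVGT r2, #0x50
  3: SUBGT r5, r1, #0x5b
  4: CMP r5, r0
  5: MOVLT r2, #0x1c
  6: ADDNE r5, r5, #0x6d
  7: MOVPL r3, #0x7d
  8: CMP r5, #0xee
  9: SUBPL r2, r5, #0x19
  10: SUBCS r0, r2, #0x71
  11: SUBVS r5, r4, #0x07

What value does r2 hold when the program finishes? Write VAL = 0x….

[0] flags=1000 → (cmp)
[1] flags=1000 CS?F → skip
[2] flags=1000 GT?F → skip
[3] flags=1000 GT?F → skip
[4] flags=1000 → (cmp)
[5] flags=1000 LT?T → r2=0x1c
[6] flags=1000 NE?T → r5=0xed
[7] flags=1000 PL?F → skip
[8] flags=1000 → (cmp)
[9] flags=1000 PL?F → skip
[10] flags=1000 CS?F → skip
[11] flags=1000 VS?F → skip

VAL = 0x1c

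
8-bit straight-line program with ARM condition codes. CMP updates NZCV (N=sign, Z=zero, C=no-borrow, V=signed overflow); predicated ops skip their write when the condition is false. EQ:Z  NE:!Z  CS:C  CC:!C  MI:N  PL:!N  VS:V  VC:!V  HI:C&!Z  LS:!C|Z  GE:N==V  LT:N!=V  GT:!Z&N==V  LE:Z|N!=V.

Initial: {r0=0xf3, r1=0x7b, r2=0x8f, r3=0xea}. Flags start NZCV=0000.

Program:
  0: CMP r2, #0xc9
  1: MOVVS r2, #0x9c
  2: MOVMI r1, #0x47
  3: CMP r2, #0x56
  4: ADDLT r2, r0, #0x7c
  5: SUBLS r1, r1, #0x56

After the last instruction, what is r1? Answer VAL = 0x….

VAL = 0x47

[0] flags=1000 → (cmp)
[1] flags=1000 VS?F → skip
[2] flags=1000 MI?T → r1=0x47
[3] flags=0011 → (cmp)
[4] flags=0011 LT?T → r2=0x6f
[5] flags=0011 LS?F → skip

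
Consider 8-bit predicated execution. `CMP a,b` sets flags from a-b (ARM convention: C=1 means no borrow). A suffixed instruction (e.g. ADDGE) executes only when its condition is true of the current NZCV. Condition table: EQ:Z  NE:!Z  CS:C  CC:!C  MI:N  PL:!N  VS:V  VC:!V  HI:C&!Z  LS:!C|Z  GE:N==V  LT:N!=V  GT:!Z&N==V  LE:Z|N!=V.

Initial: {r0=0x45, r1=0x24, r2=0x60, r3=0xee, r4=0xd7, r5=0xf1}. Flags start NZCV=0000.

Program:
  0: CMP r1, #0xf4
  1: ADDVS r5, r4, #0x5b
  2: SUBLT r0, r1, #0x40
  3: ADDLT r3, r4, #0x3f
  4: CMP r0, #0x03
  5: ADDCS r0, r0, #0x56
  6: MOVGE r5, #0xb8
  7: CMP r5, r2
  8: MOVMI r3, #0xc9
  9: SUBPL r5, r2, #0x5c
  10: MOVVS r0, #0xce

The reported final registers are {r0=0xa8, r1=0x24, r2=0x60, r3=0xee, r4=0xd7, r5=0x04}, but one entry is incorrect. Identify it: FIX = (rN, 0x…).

FIX = (r0, 0xce)

[0] flags=0000 → (cmp)
[1] flags=0000 VS?F → skip
[2] flags=0000 LT?F → skip
[3] flags=0000 LT?F → skip
[4] flags=0010 → (cmp)
[5] flags=0010 CS?T → r0=0x9b
[6] flags=0010 GE?T → r5=0xb8
[7] flags=0011 → (cmp)
[8] flags=0011 MI?F → skip
[9] flags=0011 PL?T → r5=0x04
[10] flags=0011 VS?T → r0=0xce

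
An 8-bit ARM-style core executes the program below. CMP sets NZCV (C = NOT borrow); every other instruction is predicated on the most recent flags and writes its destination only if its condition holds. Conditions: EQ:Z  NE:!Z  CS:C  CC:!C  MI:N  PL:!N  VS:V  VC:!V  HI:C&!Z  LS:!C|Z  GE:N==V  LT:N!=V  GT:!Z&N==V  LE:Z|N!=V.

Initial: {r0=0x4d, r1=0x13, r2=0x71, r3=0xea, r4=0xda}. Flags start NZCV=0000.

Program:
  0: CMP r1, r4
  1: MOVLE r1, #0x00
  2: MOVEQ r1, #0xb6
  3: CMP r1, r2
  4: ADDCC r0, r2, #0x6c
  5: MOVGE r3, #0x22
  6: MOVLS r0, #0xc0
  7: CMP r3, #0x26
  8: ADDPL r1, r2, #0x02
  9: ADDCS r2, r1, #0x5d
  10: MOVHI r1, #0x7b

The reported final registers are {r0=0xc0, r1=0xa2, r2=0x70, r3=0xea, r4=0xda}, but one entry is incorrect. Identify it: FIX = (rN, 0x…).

[0] flags=0000 → (cmp)
[1] flags=0000 LE?F → skip
[2] flags=0000 EQ?F → skip
[3] flags=1000 → (cmp)
[4] flags=1000 CC?T → r0=0xdd
[5] flags=1000 GE?F → skip
[6] flags=1000 LS?T → r0=0xc0
[7] flags=1010 → (cmp)
[8] flags=1010 PL?F → skip
[9] flags=1010 CS?T → r2=0x70
[10] flags=1010 HI?T → r1=0x7b

FIX = (r1, 0x7b)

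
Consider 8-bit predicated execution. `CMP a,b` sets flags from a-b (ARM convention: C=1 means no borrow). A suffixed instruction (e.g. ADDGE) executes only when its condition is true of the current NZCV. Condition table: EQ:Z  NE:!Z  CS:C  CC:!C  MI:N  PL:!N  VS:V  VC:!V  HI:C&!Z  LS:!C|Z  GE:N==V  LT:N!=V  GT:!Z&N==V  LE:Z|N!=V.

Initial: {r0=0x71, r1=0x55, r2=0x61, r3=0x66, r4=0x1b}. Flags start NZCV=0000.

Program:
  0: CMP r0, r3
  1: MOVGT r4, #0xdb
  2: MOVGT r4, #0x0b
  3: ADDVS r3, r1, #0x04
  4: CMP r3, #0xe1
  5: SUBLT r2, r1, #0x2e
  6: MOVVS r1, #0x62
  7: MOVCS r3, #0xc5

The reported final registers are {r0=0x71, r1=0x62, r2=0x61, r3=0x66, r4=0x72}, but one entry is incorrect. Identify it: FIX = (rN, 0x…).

[0] flags=0010 → (cmp)
[1] flags=0010 GT?T → r4=0xdb
[2] flags=0010 GT?T → r4=0x0b
[3] flags=0010 VS?F → skip
[4] flags=1001 → (cmp)
[5] flags=1001 LT?F → skip
[6] flags=1001 VS?T → r1=0x62
[7] flags=1001 CS?F → skip

FIX = (r4, 0x0b)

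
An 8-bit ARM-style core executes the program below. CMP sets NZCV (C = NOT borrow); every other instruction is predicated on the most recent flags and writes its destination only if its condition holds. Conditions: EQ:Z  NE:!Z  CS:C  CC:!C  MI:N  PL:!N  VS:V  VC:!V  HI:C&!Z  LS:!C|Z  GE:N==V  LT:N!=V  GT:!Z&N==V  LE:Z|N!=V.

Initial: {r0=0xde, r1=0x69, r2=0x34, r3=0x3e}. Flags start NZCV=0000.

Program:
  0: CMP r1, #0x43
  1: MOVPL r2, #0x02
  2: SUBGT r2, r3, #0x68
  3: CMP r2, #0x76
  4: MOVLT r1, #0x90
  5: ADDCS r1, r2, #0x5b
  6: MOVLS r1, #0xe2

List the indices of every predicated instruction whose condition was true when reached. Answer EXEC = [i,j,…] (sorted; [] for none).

0: ✓ CMP  NZCV=0010
1: ✓ MOVPL  r2←0x02
2: ✓ SUBGT  r2←0xd6
3: ✓ CMP  NZCV=0011
4: ✓ MOVLT  r1←0x90
5: ✓ ADDCS  r1←0x31
6: · MOVLS

EXEC = [1,2,4,5]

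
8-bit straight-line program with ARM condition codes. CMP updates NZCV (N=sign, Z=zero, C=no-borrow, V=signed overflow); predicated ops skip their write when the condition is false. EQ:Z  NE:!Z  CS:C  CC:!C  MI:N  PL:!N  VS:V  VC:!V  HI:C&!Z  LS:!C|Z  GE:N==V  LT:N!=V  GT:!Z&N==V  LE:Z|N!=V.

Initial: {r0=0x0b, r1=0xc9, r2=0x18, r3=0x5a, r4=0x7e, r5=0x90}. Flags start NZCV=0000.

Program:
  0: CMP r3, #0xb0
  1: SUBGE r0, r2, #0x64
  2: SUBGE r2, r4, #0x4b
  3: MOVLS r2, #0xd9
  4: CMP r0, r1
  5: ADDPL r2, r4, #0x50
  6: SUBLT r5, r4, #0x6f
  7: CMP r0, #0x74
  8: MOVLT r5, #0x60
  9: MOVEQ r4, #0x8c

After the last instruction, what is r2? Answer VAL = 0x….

VAL = 0xd9

[0] flags=1001 → (cmp)
[1] flags=1001 GE?T → r0=0xb4
[2] flags=1001 GE?T → r2=0x33
[3] flags=1001 LS?T → r2=0xd9
[4] flags=1000 → (cmp)
[5] flags=1000 PL?F → skip
[6] flags=1000 LT?T → r5=0x0f
[7] flags=0011 → (cmp)
[8] flags=0011 LT?T → r5=0x60
[9] flags=0011 EQ?F → skip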